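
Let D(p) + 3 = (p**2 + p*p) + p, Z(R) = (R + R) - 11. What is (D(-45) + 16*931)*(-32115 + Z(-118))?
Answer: -611577076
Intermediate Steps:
Z(R) = -11 + 2*R (Z(R) = 2*R - 11 = -11 + 2*R)
D(p) = -3 + p + 2*p**2 (D(p) = -3 + ((p**2 + p*p) + p) = -3 + ((p**2 + p**2) + p) = -3 + (2*p**2 + p) = -3 + (p + 2*p**2) = -3 + p + 2*p**2)
(D(-45) + 16*931)*(-32115 + Z(-118)) = ((-3 - 45 + 2*(-45)**2) + 16*931)*(-32115 + (-11 + 2*(-118))) = ((-3 - 45 + 2*2025) + 14896)*(-32115 + (-11 - 236)) = ((-3 - 45 + 4050) + 14896)*(-32115 - 247) = (4002 + 14896)*(-32362) = 18898*(-32362) = -611577076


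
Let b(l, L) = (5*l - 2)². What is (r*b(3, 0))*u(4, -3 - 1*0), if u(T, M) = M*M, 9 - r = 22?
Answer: -19773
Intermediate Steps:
b(l, L) = (-2 + 5*l)²
r = -13 (r = 9 - 1*22 = 9 - 22 = -13)
u(T, M) = M²
(r*b(3, 0))*u(4, -3 - 1*0) = (-13*(-2 + 5*3)²)*(-3 - 1*0)² = (-13*(-2 + 15)²)*(-3 + 0)² = -13*13²*(-3)² = -13*169*9 = -2197*9 = -19773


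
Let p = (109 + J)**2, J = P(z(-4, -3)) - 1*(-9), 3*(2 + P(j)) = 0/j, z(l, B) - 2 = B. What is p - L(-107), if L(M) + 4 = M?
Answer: 13567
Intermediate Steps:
z(l, B) = 2 + B
P(j) = -2 (P(j) = -2 + (0/j)/3 = -2 + (1/3)*0 = -2 + 0 = -2)
L(M) = -4 + M
J = 7 (J = -2 - 1*(-9) = -2 + 9 = 7)
p = 13456 (p = (109 + 7)**2 = 116**2 = 13456)
p - L(-107) = 13456 - (-4 - 107) = 13456 - 1*(-111) = 13456 + 111 = 13567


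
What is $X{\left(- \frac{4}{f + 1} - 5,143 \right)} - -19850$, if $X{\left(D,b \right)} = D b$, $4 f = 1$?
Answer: $\frac{93387}{5} \approx 18677.0$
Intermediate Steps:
$f = \frac{1}{4}$ ($f = \frac{1}{4} \cdot 1 = \frac{1}{4} \approx 0.25$)
$X{\left(- \frac{4}{f + 1} - 5,143 \right)} - -19850 = \left(- \frac{4}{\frac{1}{4} + 1} - 5\right) 143 - -19850 = \left(- \frac{4}{\frac{5}{4}} - 5\right) 143 + 19850 = \left(\left(-4\right) \frac{4}{5} - 5\right) 143 + 19850 = \left(- \frac{16}{5} - 5\right) 143 + 19850 = \left(- \frac{41}{5}\right) 143 + 19850 = - \frac{5863}{5} + 19850 = \frac{93387}{5}$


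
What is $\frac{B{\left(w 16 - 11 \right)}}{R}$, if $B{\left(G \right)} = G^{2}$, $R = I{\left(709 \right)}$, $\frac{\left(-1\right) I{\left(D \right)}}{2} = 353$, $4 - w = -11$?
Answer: $- \frac{52441}{706} \approx -74.279$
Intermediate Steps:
$w = 15$ ($w = 4 - -11 = 4 + 11 = 15$)
$I{\left(D \right)} = -706$ ($I{\left(D \right)} = \left(-2\right) 353 = -706$)
$R = -706$
$\frac{B{\left(w 16 - 11 \right)}}{R} = \frac{\left(15 \cdot 16 - 11\right)^{2}}{-706} = \left(240 - 11\right)^{2} \left(- \frac{1}{706}\right) = 229^{2} \left(- \frac{1}{706}\right) = 52441 \left(- \frac{1}{706}\right) = - \frac{52441}{706}$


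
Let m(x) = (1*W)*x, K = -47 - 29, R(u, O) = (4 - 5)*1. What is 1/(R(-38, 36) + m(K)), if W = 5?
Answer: -1/381 ≈ -0.0026247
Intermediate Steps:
R(u, O) = -1 (R(u, O) = -1*1 = -1)
K = -76
m(x) = 5*x (m(x) = (1*5)*x = 5*x)
1/(R(-38, 36) + m(K)) = 1/(-1 + 5*(-76)) = 1/(-1 - 380) = 1/(-381) = -1/381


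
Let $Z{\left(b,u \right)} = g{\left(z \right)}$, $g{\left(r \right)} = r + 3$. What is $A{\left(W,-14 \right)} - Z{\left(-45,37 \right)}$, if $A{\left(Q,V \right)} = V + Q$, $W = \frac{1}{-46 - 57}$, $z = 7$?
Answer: $- \frac{2473}{103} \approx -24.01$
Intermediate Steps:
$W = - \frac{1}{103}$ ($W = \frac{1}{-103} = - \frac{1}{103} \approx -0.0097087$)
$g{\left(r \right)} = 3 + r$
$Z{\left(b,u \right)} = 10$ ($Z{\left(b,u \right)} = 3 + 7 = 10$)
$A{\left(Q,V \right)} = Q + V$
$A{\left(W,-14 \right)} - Z{\left(-45,37 \right)} = \left(- \frac{1}{103} - 14\right) - 10 = - \frac{1443}{103} - 10 = - \frac{2473}{103}$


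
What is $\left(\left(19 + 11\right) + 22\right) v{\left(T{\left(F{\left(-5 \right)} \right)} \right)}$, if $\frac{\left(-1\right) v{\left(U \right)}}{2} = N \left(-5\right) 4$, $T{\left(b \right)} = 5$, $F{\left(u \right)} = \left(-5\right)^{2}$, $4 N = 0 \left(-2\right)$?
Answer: $0$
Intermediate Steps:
$N = 0$ ($N = \frac{0 \left(-2\right)}{4} = \frac{1}{4} \cdot 0 = 0$)
$F{\left(u \right)} = 25$
$v{\left(U \right)} = 0$ ($v{\left(U \right)} = - 2 \cdot 0 \left(-5\right) 4 = - 2 \cdot 0 \cdot 4 = \left(-2\right) 0 = 0$)
$\left(\left(19 + 11\right) + 22\right) v{\left(T{\left(F{\left(-5 \right)} \right)} \right)} = \left(\left(19 + 11\right) + 22\right) 0 = \left(30 + 22\right) 0 = 52 \cdot 0 = 0$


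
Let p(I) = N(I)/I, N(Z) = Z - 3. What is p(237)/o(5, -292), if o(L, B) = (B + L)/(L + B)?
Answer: 78/79 ≈ 0.98734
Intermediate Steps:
N(Z) = -3 + Z
p(I) = (-3 + I)/I
o(L, B) = 1 (o(L, B) = (B + L)/(B + L) = 1)
p(237)/o(5, -292) = ((-3 + 237)/237)/1 = ((1/237)*234)*1 = (78/79)*1 = 78/79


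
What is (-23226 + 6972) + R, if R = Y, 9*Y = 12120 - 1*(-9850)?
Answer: -124316/9 ≈ -13813.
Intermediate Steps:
Y = 21970/9 (Y = (12120 - 1*(-9850))/9 = (12120 + 9850)/9 = (⅑)*21970 = 21970/9 ≈ 2441.1)
R = 21970/9 ≈ 2441.1
(-23226 + 6972) + R = (-23226 + 6972) + 21970/9 = -16254 + 21970/9 = -124316/9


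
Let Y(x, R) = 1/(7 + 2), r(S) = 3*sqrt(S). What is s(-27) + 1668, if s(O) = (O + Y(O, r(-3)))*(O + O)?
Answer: 3120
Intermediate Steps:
Y(x, R) = 1/9
s(O) = 2*O*(1/9 + O) (s(O) = (O + 1/9)*(O + O) = (1/9 + O)*(2*O) = 2*O*(1/9 + O))
s(-27) + 1668 = (2/9)*(-27)*(1 + 9*(-27)) + 1668 = (2/9)*(-27)*(1 - 243) + 1668 = (2/9)*(-27)*(-242) + 1668 = 1452 + 1668 = 3120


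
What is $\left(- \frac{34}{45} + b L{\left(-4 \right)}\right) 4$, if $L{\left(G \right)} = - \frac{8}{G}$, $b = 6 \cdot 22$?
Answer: $\frac{47384}{45} \approx 1053.0$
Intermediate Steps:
$b = 132$
$\left(- \frac{34}{45} + b L{\left(-4 \right)}\right) 4 = \left(- \frac{34}{45} + 132 \left(- \frac{8}{-4}\right)\right) 4 = \left(\left(-34\right) \frac{1}{45} + 132 \left(\left(-8\right) \left(- \frac{1}{4}\right)\right)\right) 4 = \left(- \frac{34}{45} + 132 \cdot 2\right) 4 = \left(- \frac{34}{45} + 264\right) 4 = \frac{11846}{45} \cdot 4 = \frac{47384}{45}$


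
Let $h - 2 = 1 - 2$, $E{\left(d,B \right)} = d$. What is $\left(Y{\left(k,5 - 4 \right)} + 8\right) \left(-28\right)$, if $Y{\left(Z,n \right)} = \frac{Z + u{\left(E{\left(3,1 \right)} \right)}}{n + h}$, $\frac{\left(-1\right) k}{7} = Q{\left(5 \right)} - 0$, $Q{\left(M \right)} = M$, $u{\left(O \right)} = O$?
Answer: $224$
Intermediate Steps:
$h = 1$ ($h = 2 + \left(1 - 2\right) = 2 - 1 = 1$)
$k = -35$ ($k = - 7 \left(5 - 0\right) = - 7 \left(5 + 0\right) = \left(-7\right) 5 = -35$)
$Y{\left(Z,n \right)} = \frac{3 + Z}{1 + n}$ ($Y{\left(Z,n \right)} = \frac{Z + 3}{n + 1} = \frac{3 + Z}{1 + n}$)
$\left(Y{\left(k,5 - 4 \right)} + 8\right) \left(-28\right) = \left(\frac{3 - 35}{1 + \left(5 - 4\right)} + 8\right) \left(-28\right) = \left(\frac{1}{1 + 1} \left(-32\right) + 8\right) \left(-28\right) = \left(\frac{1}{2} \left(-32\right) + 8\right) \left(-28\right) = \left(-16 + 8\right) \left(-28\right) = \left(-8\right) \left(-28\right) = 224$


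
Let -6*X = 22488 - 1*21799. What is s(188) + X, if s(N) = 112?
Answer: -17/6 ≈ -2.8333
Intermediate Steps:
X = -689/6 (X = -(22488 - 1*21799)/6 = -(22488 - 21799)/6 = -⅙*689 = -689/6 ≈ -114.83)
s(188) + X = 112 - 689/6 = -17/6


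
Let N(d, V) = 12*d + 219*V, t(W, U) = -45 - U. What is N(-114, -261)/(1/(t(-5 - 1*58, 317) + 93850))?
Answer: -5471572176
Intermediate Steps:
N(-114, -261)/(1/(t(-5 - 1*58, 317) + 93850)) = (12*(-114) + 219*(-261))/(1/((-45 - 1*317) + 93850)) = (-1368 - 57159)/(1/((-45 - 317) + 93850)) = -58527/(1/(-362 + 93850)) = -58527/(1/93488) = -58527/1/93488 = -58527*93488 = -5471572176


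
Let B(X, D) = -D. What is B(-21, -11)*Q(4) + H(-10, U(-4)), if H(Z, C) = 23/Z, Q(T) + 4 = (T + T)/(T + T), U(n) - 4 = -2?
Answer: -353/10 ≈ -35.300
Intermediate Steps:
U(n) = 2 (U(n) = 4 - 2 = 2)
Q(T) = -3 (Q(T) = -4 + (T + T)/(T + T) = -4 + (2*T)/((2*T)) = -4 + (2*T)*(1/(2*T)) = -4 + 1 = -3)
B(-21, -11)*Q(4) + H(-10, U(-4)) = -1*(-11)*(-3) + 23/(-10) = 11*(-3) + 23*(-⅒) = -33 - 23/10 = -353/10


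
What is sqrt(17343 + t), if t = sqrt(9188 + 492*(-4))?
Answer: sqrt(17343 + 38*sqrt(5)) ≈ 132.02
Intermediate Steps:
t = 38*sqrt(5) (t = sqrt(9188 - 1968) = sqrt(7220) = 38*sqrt(5) ≈ 84.971)
sqrt(17343 + t) = sqrt(17343 + 38*sqrt(5))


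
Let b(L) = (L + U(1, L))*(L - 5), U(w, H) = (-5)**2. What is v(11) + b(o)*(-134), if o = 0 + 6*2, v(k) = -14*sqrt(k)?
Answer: -34706 - 14*sqrt(11) ≈ -34752.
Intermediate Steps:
U(w, H) = 25
o = 12 (o = 0 + 12 = 12)
b(L) = (-5 + L)*(25 + L) (b(L) = (L + 25)*(L - 5) = (25 + L)*(-5 + L) = (-5 + L)*(25 + L))
v(11) + b(o)*(-134) = -14*sqrt(11) + (-125 + 12**2 + 20*12)*(-134) = -14*sqrt(11) + (-125 + 144 + 240)*(-134) = -14*sqrt(11) + 259*(-134) = -14*sqrt(11) - 34706 = -34706 - 14*sqrt(11)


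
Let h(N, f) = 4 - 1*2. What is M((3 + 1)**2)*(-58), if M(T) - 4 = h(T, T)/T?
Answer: -957/4 ≈ -239.25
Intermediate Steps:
h(N, f) = 2 (h(N, f) = 4 - 2 = 2)
M(T) = 4 + 2/T
M((3 + 1)**2)*(-58) = (4 + 2/((3 + 1)**2))*(-58) = (4 + 2/(4**2))*(-58) = (4 + 2/16)*(-58) = (4 + 2*(1/16))*(-58) = (4 + 1/8)*(-58) = (33/8)*(-58) = -957/4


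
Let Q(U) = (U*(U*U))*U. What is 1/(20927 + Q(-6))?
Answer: 1/22223 ≈ 4.4998e-5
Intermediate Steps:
Q(U) = U⁴ (Q(U) = (U*U²)*U = U³*U = U⁴)
1/(20927 + Q(-6)) = 1/(20927 + (-6)⁴) = 1/(20927 + 1296) = 1/22223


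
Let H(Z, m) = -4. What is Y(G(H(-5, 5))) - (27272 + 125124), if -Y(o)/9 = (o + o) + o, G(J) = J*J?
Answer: -152828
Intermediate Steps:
G(J) = J²
Y(o) = -27*o (Y(o) = -9*((o + o) + o) = -9*(2*o + o) = -27*o)
Y(G(H(-5, 5))) - (27272 + 125124) = -27*(-4)² - (27272 + 125124) = -27*16 - 1*152396 = -432 - 152396 = -152828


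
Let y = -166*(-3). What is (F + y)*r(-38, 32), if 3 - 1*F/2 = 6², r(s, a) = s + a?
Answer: -2592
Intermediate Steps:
r(s, a) = a + s
y = 498
F = -66 (F = 6 - 2*6² = 6 - 2*36 = 6 - 72 = -66)
(F + y)*r(-38, 32) = (-66 + 498)*(32 - 38) = 432*(-6) = -2592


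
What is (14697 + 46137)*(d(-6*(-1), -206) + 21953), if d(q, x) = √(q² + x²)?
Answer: 1335488802 + 121668*√10618 ≈ 1.3480e+9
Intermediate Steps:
(14697 + 46137)*(d(-6*(-1), -206) + 21953) = (14697 + 46137)*(√((-6*(-1))² + (-206)²) + 21953) = 60834*(√(6² + 42436) + 21953) = 60834*(√(36 + 42436) + 21953) = 60834*(√42472 + 21953) = 60834*(2*√10618 + 21953) = 60834*(21953 + 2*√10618) = 1335488802 + 121668*√10618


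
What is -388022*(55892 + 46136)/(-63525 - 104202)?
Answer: 39589108616/167727 ≈ 2.3603e+5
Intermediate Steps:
-388022*(55892 + 46136)/(-63525 - 104202) = -388022/((-167727/102028)) = -388022/((-167727*1/102028)) = -388022/(-167727/102028) = -388022*(-102028/167727) = 39589108616/167727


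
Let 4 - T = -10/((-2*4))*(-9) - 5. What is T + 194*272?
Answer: 211153/4 ≈ 52788.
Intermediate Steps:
T = 81/4 (T = 4 - (-10/((-2*4))*(-9) - 5) = 4 - (-10/(-8)*(-9) - 5) = 4 - (-10*(-⅛)*(-9) - 5) = 4 - ((5/4)*(-9) - 5) = 4 - (-45/4 - 5) = 4 - 1*(-65/4) = 4 + 65/4 = 81/4 ≈ 20.250)
T + 194*272 = 81/4 + 194*272 = 81/4 + 52768 = 211153/4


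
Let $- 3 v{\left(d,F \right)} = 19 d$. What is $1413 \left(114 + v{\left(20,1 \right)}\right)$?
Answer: $-17898$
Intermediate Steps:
$v{\left(d,F \right)} = - \frac{19 d}{3}$
$1413 \left(114 + v{\left(20,1 \right)}\right) = 1413 \left(114 - \frac{380}{3}\right) = 1413 \left(- \frac{38}{3}\right) = -17898$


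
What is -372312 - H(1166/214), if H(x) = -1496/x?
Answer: -19717984/53 ≈ -3.7204e+5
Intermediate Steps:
-372312 - H(1166/214) = -372312 - (-1496)/(1166/214) = -372312 - (-1496)/(1166*(1/214)) = -372312 - (-1496)/583/107 = -372312 - (-1496)*107/583 = -372312 - 1*(-14552/53) = -372312 + 14552/53 = -19717984/53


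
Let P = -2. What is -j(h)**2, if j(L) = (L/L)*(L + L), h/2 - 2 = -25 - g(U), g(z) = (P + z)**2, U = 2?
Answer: -8464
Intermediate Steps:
g(z) = (-2 + z)**2
h = -46 (h = 4 + 2*(-25 - (-2 + 2)**2) = 4 + 2*(-25 - 1*0**2) = 4 + 2*(-25 - 1*0) = 4 + 2*(-25 + 0) = 4 + 2*(-25) = 4 - 50 = -46)
j(L) = 2*L (j(L) = 1*(2*L) = 2*L)
-j(h)**2 = -(2*(-46))**2 = -1*(-92)**2 = -1*8464 = -8464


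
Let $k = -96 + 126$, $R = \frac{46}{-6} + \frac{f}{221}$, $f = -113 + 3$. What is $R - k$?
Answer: $- \frac{25303}{663} \approx -38.164$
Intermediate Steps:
$f = -110$
$R = - \frac{5413}{663}$ ($R = \frac{46}{-6} - \frac{110}{221} = 46 \left(- \frac{1}{6}\right) - \frac{110}{221} = - \frac{23}{3} - \frac{110}{221} = - \frac{5413}{663} \approx -8.1644$)
$k = 30$
$R - k = - \frac{5413}{663} - 30 = - \frac{25303}{663}$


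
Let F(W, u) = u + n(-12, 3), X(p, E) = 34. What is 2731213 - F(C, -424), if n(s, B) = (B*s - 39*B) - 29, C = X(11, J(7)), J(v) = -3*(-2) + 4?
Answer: 2731819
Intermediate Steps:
J(v) = 10 (J(v) = 6 + 4 = 10)
C = 34
n(s, B) = -29 - 39*B + B*s (n(s, B) = (-39*B + B*s) - 29 = -29 - 39*B + B*s)
F(W, u) = -182 + u (F(W, u) = u + (-29 - 39*3 + 3*(-12)) = u + (-29 - 117 - 36) = u - 182 = -182 + u)
2731213 - F(C, -424) = 2731213 - (-182 - 424) = 2731213 - 1*(-606) = 2731213 + 606 = 2731819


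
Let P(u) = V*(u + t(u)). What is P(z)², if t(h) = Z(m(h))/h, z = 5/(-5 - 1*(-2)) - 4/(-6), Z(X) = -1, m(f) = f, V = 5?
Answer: 0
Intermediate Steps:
z = -1 (z = 5/(-5 + 2) - 4*(-⅙) = 5/(-3) + ⅔ = 5*(-⅓) + ⅔ = -5/3 + ⅔ = -1)
t(h) = -1/h
P(u) = -5/u + 5*u (P(u) = 5*(u - 1/u) = -5/u + 5*u)
P(z)² = (-5/(-1) + 5*(-1))² = (-5*(-1) - 5)² = (5 - 5)² = 0² = 0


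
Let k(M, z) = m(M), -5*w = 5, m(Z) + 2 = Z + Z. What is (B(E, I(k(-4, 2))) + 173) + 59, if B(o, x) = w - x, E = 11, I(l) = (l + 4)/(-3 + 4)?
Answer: 237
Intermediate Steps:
m(Z) = -2 + 2*Z (m(Z) = -2 + (Z + Z) = -2 + 2*Z)
w = -1 (w = -⅕*5 = -1)
k(M, z) = -2 + 2*M
I(l) = 4 + l (I(l) = (4 + l)/1 = (4 + l)*1 = 4 + l)
B(o, x) = -1 - x
(B(E, I(k(-4, 2))) + 173) + 59 = ((-1 - (4 + (-2 + 2*(-4)))) + 173) + 59 = ((-1 - (4 + (-2 - 8))) + 173) + 59 = ((-1 - (4 - 10)) + 173) + 59 = ((-1 - 1*(-6)) + 173) + 59 = ((-1 + 6) + 173) + 59 = (5 + 173) + 59 = 178 + 59 = 237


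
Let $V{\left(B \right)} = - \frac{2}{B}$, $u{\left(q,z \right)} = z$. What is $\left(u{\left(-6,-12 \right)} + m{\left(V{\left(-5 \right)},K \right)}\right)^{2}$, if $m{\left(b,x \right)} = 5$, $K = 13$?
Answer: $49$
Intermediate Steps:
$\left(u{\left(-6,-12 \right)} + m{\left(V{\left(-5 \right)},K \right)}\right)^{2} = \left(-12 + 5\right)^{2} = \left(-7\right)^{2} = 49$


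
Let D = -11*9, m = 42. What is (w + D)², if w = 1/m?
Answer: 17280649/1764 ≈ 9796.3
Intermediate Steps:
w = 1/42 ≈ 0.023810
D = -99
(w + D)² = (1/42 - 99)² = (-4157/42)² = 17280649/1764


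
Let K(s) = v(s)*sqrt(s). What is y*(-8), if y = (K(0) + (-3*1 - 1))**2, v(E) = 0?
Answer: -128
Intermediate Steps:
K(s) = 0 (K(s) = 0*sqrt(s) = 0)
y = 16 (y = (0 + (-3*1 - 1))**2 = (0 + (-3 - 1))**2 = (0 - 4)**2 = (-4)**2 = 16)
y*(-8) = 16*(-8) = -128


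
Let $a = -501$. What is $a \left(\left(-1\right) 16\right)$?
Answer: $8016$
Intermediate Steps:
$a \left(\left(-1\right) 16\right) = - 501 \left(\left(-1\right) 16\right) = \left(-501\right) \left(-16\right) = 8016$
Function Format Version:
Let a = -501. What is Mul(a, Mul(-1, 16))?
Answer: 8016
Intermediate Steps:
Mul(a, Mul(-1, 16)) = Mul(-501, Mul(-1, 16)) = Mul(-501, -16) = 8016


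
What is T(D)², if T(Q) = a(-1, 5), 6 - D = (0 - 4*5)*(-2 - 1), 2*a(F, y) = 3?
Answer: 9/4 ≈ 2.2500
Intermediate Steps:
a(F, y) = 3/2 (a(F, y) = (½)*3 = 3/2)
D = -54 (D = 6 - (0 - 4*5)*(-2 - 1) = 6 - (0 - 20)*(-3) = 6 - (-20)*(-3) = 6 - 1*60 = 6 - 60 = -54)
T(Q) = 3/2
T(D)² = (3/2)² = 9/4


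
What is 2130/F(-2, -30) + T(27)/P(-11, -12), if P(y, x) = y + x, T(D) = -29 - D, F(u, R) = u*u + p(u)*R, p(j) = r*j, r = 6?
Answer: 34687/4186 ≈ 8.2864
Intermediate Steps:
p(j) = 6*j
F(u, R) = u² + 6*R*u (F(u, R) = u*u + (6*u)*R = u² + 6*R*u)
P(y, x) = x + y
2130/F(-2, -30) + T(27)/P(-11, -12) = 2130/((-2*(-2 + 6*(-30)))) + (-29 - 1*27)/(-12 - 11) = 2130/((-2*(-2 - 180))) + (-29 - 27)/(-23) = 2130/((-2*(-182))) - 56*(-1/23) = 2130/364 + 56/23 = 2130*(1/364) + 56/23 = 1065/182 + 56/23 = 34687/4186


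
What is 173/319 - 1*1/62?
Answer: 10407/19778 ≈ 0.52619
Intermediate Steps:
173/319 - 1*1/62 = 173*(1/319) - 1*1/62 = 173/319 - 1/62 = 10407/19778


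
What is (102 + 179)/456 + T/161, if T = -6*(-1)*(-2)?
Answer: 39769/73416 ≈ 0.54169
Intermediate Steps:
T = -12 (T = 6*(-2) = -12)
(102 + 179)/456 + T/161 = (102 + 179)/456 - 12/161 = 281*(1/456) - 12*1/161 = 281/456 - 12/161 = 39769/73416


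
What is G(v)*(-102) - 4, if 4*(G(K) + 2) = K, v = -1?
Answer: 451/2 ≈ 225.50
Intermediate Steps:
G(K) = -2 + K/4
G(v)*(-102) - 4 = (-2 + (1/4)*(-1))*(-102) - 4 = (-2 - 1/4)*(-102) - 4 = -9/4*(-102) - 4 = 459/2 - 4 = 451/2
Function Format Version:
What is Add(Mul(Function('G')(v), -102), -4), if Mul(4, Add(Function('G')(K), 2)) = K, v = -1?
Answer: Rational(451, 2) ≈ 225.50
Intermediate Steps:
Function('G')(K) = Add(-2, Mul(Rational(1, 4), K))
Add(Mul(Function('G')(v), -102), -4) = Add(Mul(Add(-2, Mul(Rational(1, 4), -1)), -102), -4) = Add(Mul(Add(-2, Rational(-1, 4)), -102), -4) = Add(Mul(Rational(-9, 4), -102), -4) = Add(Rational(459, 2), -4) = Rational(451, 2)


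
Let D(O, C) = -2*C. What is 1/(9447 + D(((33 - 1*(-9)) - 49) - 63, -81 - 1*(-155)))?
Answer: 1/9299 ≈ 0.00010754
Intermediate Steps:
1/(9447 + D(((33 - 1*(-9)) - 49) - 63, -81 - 1*(-155))) = 1/(9447 - 2*(-81 - 1*(-155))) = 1/(9447 - 2*(-81 + 155)) = 1/(9447 - 2*74) = 1/(9447 - 148) = 1/9299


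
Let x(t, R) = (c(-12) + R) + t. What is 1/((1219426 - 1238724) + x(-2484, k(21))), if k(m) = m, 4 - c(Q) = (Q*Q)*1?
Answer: -1/21901 ≈ -4.5660e-5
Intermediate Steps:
c(Q) = 4 - Q² (c(Q) = 4 - Q*Q = 4 - Q²)
x(t, R) = -140 + R + t (x(t, R) = ((4 - 1*(-12)²) + R) + t = ((4 - 1*144) + R) + t = ((4 - 144) + R) + t = (-140 + R) + t = -140 + R + t)
1/((1219426 - 1238724) + x(-2484, k(21))) = 1/((1219426 - 1238724) + (-140 + 21 - 2484)) = 1/(-19298 - 2603) = 1/(-21901) = -1/21901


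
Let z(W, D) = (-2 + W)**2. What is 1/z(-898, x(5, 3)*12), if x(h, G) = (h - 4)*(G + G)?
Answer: 1/810000 ≈ 1.2346e-6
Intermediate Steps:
x(h, G) = 2*G*(-4 + h) (x(h, G) = (-4 + h)*(2*G) = 2*G*(-4 + h))
1/z(-898, x(5, 3)*12) = 1/((-2 - 898)**2) = 1/((-900)**2) = 1/810000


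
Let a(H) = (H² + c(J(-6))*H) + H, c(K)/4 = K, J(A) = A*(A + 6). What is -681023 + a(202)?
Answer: -640017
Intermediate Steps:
J(A) = A*(6 + A)
c(K) = 4*K
a(H) = H + H² (a(H) = (H² + (4*(-6*(6 - 6)))*H) + H = (H² + (4*(-6*0))*H) + H = (H² + (4*0)*H) + H = (H² + 0*H) + H = (H² + 0) + H = H² + H = H + H²)
-681023 + a(202) = -681023 + 202*(1 + 202) = -681023 + 202*203 = -681023 + 41006 = -640017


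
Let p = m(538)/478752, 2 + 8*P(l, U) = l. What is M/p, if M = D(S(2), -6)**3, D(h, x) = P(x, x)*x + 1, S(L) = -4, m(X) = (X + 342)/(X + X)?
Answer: 11043252696/55 ≈ 2.0079e+8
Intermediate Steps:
m(X) = (342 + X)/(2*X) (m(X) = (342 + X)/((2*X)) = (342 + X)*(1/(2*X)) = (342 + X)/(2*X))
P(l, U) = -1/4 + l/8
D(h, x) = 1 + x*(-1/4 + x/8) (D(h, x) = (-1/4 + x/8)*x + 1 = x*(-1/4 + x/8) + 1 = 1 + x*(-1/4 + x/8))
p = 55/32196072 (p = ((1/2)*(342 + 538)/538)/478752 = ((1/2)*(1/538)*880)*(1/478752) = (220/269)*(1/478752) = 55/32196072 ≈ 1.7083e-6)
M = 343 (M = (1 + (1/8)*(-6)*(-2 - 6))**3 = (1 + (1/8)*(-6)*(-8))**3 = (1 + 6)**3 = 7**3 = 343)
M/p = 343/(55/32196072) = 343*(32196072/55) = 11043252696/55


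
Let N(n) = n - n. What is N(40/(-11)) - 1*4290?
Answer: -4290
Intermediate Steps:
N(n) = 0
N(40/(-11)) - 1*4290 = 0 - 1*4290 = 0 - 4290 = -4290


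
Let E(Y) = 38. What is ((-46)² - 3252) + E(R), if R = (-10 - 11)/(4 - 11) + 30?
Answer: -1098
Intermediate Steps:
R = 33 (R = -21/(-7) + 30 = -21*(-⅐) + 30 = 3 + 30 = 33)
((-46)² - 3252) + E(R) = ((-46)² - 3252) + 38 = (2116 - 3252) + 38 = -1136 + 38 = -1098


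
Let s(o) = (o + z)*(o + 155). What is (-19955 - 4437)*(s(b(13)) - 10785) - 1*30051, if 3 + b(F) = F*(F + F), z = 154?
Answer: -5581529451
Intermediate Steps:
b(F) = -3 + 2*F² (b(F) = -3 + F*(F + F) = -3 + F*(2*F) = -3 + 2*F²)
s(o) = (154 + o)*(155 + o) (s(o) = (o + 154)*(o + 155) = (154 + o)*(155 + o))
(-19955 - 4437)*(s(b(13)) - 10785) - 1*30051 = (-19955 - 4437)*((23870 + (-3 + 2*13²)² + 309*(-3 + 2*13²)) - 10785) - 1*30051 = -24392*((23870 + (-3 + 2*169)² + 309*(-3 + 2*169)) - 10785) - 30051 = -24392*((23870 + (-3 + 338)² + 309*(-3 + 338)) - 10785) - 30051 = -24392*((23870 + 335² + 309*335) - 10785) - 30051 = -24392*((23870 + 112225 + 103515) - 10785) - 30051 = -24392*(239610 - 10785) - 30051 = -24392*228825 - 30051 = -5581499400 - 30051 = -5581529451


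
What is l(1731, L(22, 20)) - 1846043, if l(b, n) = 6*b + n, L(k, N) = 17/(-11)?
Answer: -20192244/11 ≈ -1.8357e+6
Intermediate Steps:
L(k, N) = -17/11 (L(k, N) = 17*(-1/11) = -17/11)
l(b, n) = n + 6*b
l(1731, L(22, 20)) - 1846043 = (-17/11 + 6*1731) - 1846043 = (-17/11 + 10386) - 1846043 = 114229/11 - 1846043 = -20192244/11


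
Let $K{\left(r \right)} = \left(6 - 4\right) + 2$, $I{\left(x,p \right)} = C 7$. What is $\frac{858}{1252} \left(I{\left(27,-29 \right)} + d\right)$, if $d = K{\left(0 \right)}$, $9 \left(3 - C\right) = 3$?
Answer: $\frac{4862}{313} \approx 15.534$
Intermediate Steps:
$C = \frac{8}{3}$ ($C = 3 - \frac{1}{3} = \frac{8}{3} \approx 2.6667$)
$I{\left(x,p \right)} = \frac{56}{3}$ ($I{\left(x,p \right)} = \frac{8}{3} \cdot 7 = \frac{56}{3}$)
$K{\left(r \right)} = 4$ ($K{\left(r \right)} = 2 + 2 = 4$)
$d = 4$
$\frac{858}{1252} \left(I{\left(27,-29 \right)} + d\right) = \frac{858}{1252} \left(\frac{56}{3} + 4\right) = 858 \cdot \frac{1}{1252} \cdot \frac{68}{3} = \frac{429}{626} \cdot \frac{68}{3} = \frac{4862}{313}$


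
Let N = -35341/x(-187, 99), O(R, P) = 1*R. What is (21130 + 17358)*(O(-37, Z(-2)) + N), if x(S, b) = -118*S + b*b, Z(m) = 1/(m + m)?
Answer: -46740596960/31867 ≈ -1.4667e+6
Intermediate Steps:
Z(m) = 1/(2*m)
O(R, P) = R
x(S, b) = b² - 118*S (x(S, b) = -118*S + b² = b² - 118*S)
N = -35341/31867 (N = -35341/(99² - 118*(-187)) = -35341/(9801 + 22066) = -35341/31867 ≈ -1.1090)
(21130 + 17358)*(O(-37, Z(-2)) + N) = (21130 + 17358)*(-37 - 35341/31867) = 38488*(-1214420/31867) = -46740596960/31867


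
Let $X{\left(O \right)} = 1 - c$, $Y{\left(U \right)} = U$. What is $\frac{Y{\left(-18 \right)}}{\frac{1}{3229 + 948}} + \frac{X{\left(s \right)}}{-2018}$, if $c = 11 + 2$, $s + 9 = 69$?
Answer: $- \frac{75862668}{1009} \approx -75186.0$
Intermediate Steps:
$s = 60$ ($s = -9 + 69 = 60$)
$c = 13$
$X{\left(O \right)} = -12$ ($X{\left(O \right)} = 1 - 13 = -12$)
$\frac{Y{\left(-18 \right)}}{\frac{1}{3229 + 948}} + \frac{X{\left(s \right)}}{-2018} = - \frac{18}{\frac{1}{3229 + 948}} - \frac{12}{-2018} = - \frac{18}{\frac{1}{4177}} - - \frac{6}{1009} = - 18 \frac{1}{\frac{1}{4177}} + \frac{6}{1009} = \left(-18\right) 4177 + \frac{6}{1009} = -75186 + \frac{6}{1009} = - \frac{75862668}{1009}$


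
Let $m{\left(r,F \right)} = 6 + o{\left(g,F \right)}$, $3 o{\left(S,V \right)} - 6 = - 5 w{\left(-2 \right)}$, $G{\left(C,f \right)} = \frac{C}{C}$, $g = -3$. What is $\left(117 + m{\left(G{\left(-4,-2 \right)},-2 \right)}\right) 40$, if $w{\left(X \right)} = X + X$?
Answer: $\frac{15800}{3} \approx 5266.7$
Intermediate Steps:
$G{\left(C,f \right)} = 1$
$w{\left(X \right)} = 2 X$
$o{\left(S,V \right)} = \frac{26}{3}$ ($o{\left(S,V \right)} = 2 + \frac{\left(-5\right) 2 \left(-2\right)}{3} = 2 + \frac{\left(-5\right) \left(-4\right)}{3} = 2 + \frac{1}{3} \cdot 20 = 2 + \frac{20}{3} = \frac{26}{3}$)
$m{\left(r,F \right)} = \frac{44}{3}$ ($m{\left(r,F \right)} = 6 + \frac{26}{3} = \frac{44}{3}$)
$\left(117 + m{\left(G{\left(-4,-2 \right)},-2 \right)}\right) 40 = \left(117 + \frac{44}{3}\right) 40 = \frac{395}{3} \cdot 40 = \frac{15800}{3}$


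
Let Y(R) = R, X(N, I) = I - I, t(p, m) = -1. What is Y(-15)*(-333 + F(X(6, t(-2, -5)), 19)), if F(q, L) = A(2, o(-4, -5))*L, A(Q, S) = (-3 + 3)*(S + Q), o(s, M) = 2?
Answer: 4995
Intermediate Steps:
X(N, I) = 0
A(Q, S) = 0 (A(Q, S) = 0*(Q + S) = 0)
F(q, L) = 0 (F(q, L) = 0*L = 0)
Y(-15)*(-333 + F(X(6, t(-2, -5)), 19)) = -15*(-333 + 0) = -15*(-333) = 4995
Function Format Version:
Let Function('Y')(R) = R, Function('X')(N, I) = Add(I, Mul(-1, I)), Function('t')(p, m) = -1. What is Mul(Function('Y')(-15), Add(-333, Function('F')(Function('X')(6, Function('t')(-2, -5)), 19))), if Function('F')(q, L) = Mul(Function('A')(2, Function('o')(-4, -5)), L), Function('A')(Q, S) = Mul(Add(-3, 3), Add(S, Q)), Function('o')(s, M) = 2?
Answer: 4995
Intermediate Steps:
Function('X')(N, I) = 0
Function('A')(Q, S) = 0 (Function('A')(Q, S) = Mul(0, Add(Q, S)) = 0)
Function('F')(q, L) = 0 (Function('F')(q, L) = Mul(0, L) = 0)
Mul(Function('Y')(-15), Add(-333, Function('F')(Function('X')(6, Function('t')(-2, -5)), 19))) = Mul(-15, Add(-333, 0)) = Mul(-15, -333) = 4995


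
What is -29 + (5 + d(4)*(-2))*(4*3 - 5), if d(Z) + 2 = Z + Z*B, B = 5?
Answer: -302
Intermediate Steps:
d(Z) = -2 + 6*Z (d(Z) = -2 + (Z + Z*5) = -2 + (Z + 5*Z) = -2 + 6*Z)
-29 + (5 + d(4)*(-2))*(4*3 - 5) = -29 + (5 + (-2 + 6*4)*(-2))*(4*3 - 5) = -29 + (5 + (-2 + 24)*(-2))*(12 - 5) = -29 + (5 + 22*(-2))*7 = -29 + (5 - 44)*7 = -29 - 39*7 = -29 - 273 = -302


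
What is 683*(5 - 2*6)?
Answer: -4781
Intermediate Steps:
683*(5 - 2*6) = 683*(5 - 12) = 683*(-7) = -4781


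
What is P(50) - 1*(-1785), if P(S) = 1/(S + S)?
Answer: 178501/100 ≈ 1785.0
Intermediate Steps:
P(S) = 1/(2*S)
P(50) - 1*(-1785) = (½)/50 - 1*(-1785) = (½)*(1/50) + 1785 = 1/100 + 1785 = 178501/100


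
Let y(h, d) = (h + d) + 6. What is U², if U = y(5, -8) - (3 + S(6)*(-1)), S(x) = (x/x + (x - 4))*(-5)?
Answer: 225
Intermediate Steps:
S(x) = 15 - 5*x (S(x) = (1 + (-4 + x))*(-5) = (-3 + x)*(-5) = 15 - 5*x)
y(h, d) = 6 + d + h (y(h, d) = (d + h) + 6 = 6 + d + h)
U = -15 (U = (6 - 8 + 5) - (3 + (15 - 5*6)*(-1)) = 3 - (3 + (15 - 30)*(-1)) = 3 - (3 - 15*(-1)) = 3 - (3 + 15) = 3 - 1*18 = 3 - 18 = -15)
U² = (-15)² = 225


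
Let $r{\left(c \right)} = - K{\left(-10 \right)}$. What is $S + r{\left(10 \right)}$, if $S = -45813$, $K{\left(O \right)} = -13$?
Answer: $-45800$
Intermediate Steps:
$r{\left(c \right)} = 13$ ($r{\left(c \right)} = \left(-1\right) \left(-13\right) = 13$)
$S + r{\left(10 \right)} = -45813 + 13 = -45800$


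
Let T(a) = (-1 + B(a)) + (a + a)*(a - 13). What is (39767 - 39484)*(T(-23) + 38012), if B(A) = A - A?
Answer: 11225761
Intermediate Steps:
B(A) = 0
T(a) = -1 + 2*a*(-13 + a) (T(a) = (-1 + 0) + (a + a)*(a - 13) = -1 + (2*a)*(-13 + a) = -1 + 2*a*(-13 + a))
(39767 - 39484)*(T(-23) + 38012) = (39767 - 39484)*((-1 - 26*(-23) + 2*(-23)**2) + 38012) = 283*((-1 + 598 + 2*529) + 38012) = 283*((-1 + 598 + 1058) + 38012) = 283*(1655 + 38012) = 283*39667 = 11225761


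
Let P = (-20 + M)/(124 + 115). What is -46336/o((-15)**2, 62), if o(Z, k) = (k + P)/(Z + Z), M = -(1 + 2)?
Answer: -996687360/2959 ≈ -3.3683e+5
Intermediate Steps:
M = -3 (M = -1*3 = -3)
P = -23/239 (P = (-20 - 3)/(124 + 115) = -23/239 ≈ -0.096234)
o(Z, k) = (-23/239 + k)/(2*Z) (o(Z, k) = (k - 23/239)/(Z + Z) = (-23/239 + k)/((2*Z)) = (-23/239 + k)*(1/(2*Z)) = (-23/239 + k)/(2*Z))
-46336/o((-15)**2, 62) = -46336*107550/(-23 + 239*62) = -46336*107550/(-23 + 14818) = -46336/((1/478)*(1/225)*14795) = -46336/2959/21510 = -46336*21510/2959 = -996687360/2959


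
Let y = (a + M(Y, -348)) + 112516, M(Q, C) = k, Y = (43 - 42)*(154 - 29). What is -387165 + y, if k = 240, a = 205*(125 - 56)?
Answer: -260264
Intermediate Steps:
Y = 125 (Y = 1*125 = 125)
a = 14145 (a = 205*69 = 14145)
M(Q, C) = 240
y = 126901 (y = (14145 + 240) + 112516 = 14385 + 112516 = 126901)
-387165 + y = -387165 + 126901 = -260264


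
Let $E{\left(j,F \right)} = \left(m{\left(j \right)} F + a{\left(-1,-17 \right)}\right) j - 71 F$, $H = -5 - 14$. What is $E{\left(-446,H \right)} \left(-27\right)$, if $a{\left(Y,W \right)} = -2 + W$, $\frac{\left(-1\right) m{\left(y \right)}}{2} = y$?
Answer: $-204353037$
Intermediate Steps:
$m{\left(y \right)} = - 2 y$
$H = -19$ ($H = -5 - 14 = -19$)
$E{\left(j,F \right)} = - 71 F + j \left(-19 - 2 F j\right)$ ($E{\left(j,F \right)} = \left(- 2 j F - 19\right) j - 71 F = \left(- 2 F j - 19\right) j - 71 F = \left(-19 - 2 F j\right) j - 71 F = j \left(-19 - 2 F j\right) - 71 F = - 71 F + j \left(-19 - 2 F j\right)$)
$E{\left(-446,H \right)} \left(-27\right) = \left(\left(-71\right) \left(-19\right) - -8474 - - 38 \left(-446\right)^{2}\right) \left(-27\right) = \left(1349 + 8474 - \left(-38\right) 198916\right) \left(-27\right) = \left(1349 + 8474 + 7558808\right) \left(-27\right) = 7568631 \left(-27\right) = -204353037$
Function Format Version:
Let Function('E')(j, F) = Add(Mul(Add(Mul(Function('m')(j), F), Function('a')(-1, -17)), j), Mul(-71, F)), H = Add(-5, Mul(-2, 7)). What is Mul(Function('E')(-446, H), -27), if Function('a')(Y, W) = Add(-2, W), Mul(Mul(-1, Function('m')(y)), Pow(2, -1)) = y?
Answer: -204353037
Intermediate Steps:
Function('m')(y) = Mul(-2, y)
H = -19 (H = Add(-5, -14) = -19)
Function('E')(j, F) = Add(Mul(-71, F), Mul(j, Add(-19, Mul(-2, F, j)))) (Function('E')(j, F) = Add(Mul(Add(Mul(Mul(-2, j), F), Add(-2, -17)), j), Mul(-71, F)) = Add(Mul(Add(Mul(-2, F, j), -19), j), Mul(-71, F)) = Add(Mul(Add(-19, Mul(-2, F, j)), j), Mul(-71, F)) = Add(Mul(j, Add(-19, Mul(-2, F, j))), Mul(-71, F)) = Add(Mul(-71, F), Mul(j, Add(-19, Mul(-2, F, j)))))
Mul(Function('E')(-446, H), -27) = Mul(Add(Mul(-71, -19), Mul(-19, -446), Mul(-2, -19, Pow(-446, 2))), -27) = Mul(Add(1349, 8474, Mul(-2, -19, 198916)), -27) = Mul(Add(1349, 8474, 7558808), -27) = Mul(7568631, -27) = -204353037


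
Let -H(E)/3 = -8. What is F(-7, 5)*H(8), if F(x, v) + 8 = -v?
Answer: -312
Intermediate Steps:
H(E) = 24 (H(E) = -3*(-8) = 24)
F(x, v) = -8 - v
F(-7, 5)*H(8) = (-8 - 1*5)*24 = (-8 - 5)*24 = -13*24 = -312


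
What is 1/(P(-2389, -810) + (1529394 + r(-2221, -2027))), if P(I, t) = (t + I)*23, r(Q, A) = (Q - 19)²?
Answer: 1/6473417 ≈ 1.5448e-7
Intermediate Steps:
r(Q, A) = (-19 + Q)²
P(I, t) = 23*I + 23*t (P(I, t) = (I + t)*23 = 23*I + 23*t)
1/(P(-2389, -810) + (1529394 + r(-2221, -2027))) = 1/((23*(-2389) + 23*(-810)) + (1529394 + (-19 - 2221)²)) = 1/((-54947 - 18630) + (1529394 + (-2240)²)) = 1/(-73577 + (1529394 + 5017600)) = 1/(-73577 + 6546994) = 1/6473417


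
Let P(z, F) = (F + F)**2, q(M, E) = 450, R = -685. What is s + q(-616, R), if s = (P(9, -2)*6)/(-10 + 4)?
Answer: 434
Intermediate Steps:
P(z, F) = 4*F**2 (P(z, F) = (2*F)**2 = 4*F**2)
s = -16 (s = ((4*(-2)**2)*6)/(-10 + 4) = ((4*4)*6)/(-6) = (16*6)*(-1/6) = 96*(-1/6) = -16)
s + q(-616, R) = -16 + 450 = 434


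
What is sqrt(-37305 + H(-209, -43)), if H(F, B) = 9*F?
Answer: 3*I*sqrt(4354) ≈ 197.95*I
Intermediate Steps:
sqrt(-37305 + H(-209, -43)) = sqrt(-37305 + 9*(-209)) = sqrt(-37305 - 1881) = sqrt(-39186) = 3*I*sqrt(4354)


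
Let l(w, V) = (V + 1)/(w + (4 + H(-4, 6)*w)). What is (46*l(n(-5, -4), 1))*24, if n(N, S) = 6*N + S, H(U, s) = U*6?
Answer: 368/131 ≈ 2.8092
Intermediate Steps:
H(U, s) = 6*U
n(N, S) = S + 6*N
l(w, V) = (1 + V)/(4 - 23*w) (l(w, V) = (V + 1)/(w + (4 + (6*(-4))*w)) = (1 + V)/(w + (4 - 24*w)) = (1 + V)/(4 - 23*w))
(46*l(n(-5, -4), 1))*24 = (46*((-1 - 1*1)/(-4 + 23*(-4 + 6*(-5)))))*24 = (46*((-1 - 1)/(-4 + 23*(-4 - 30))))*24 = (46*(-2/(-4 + 23*(-34))))*24 = (46*(-2/(-4 - 782)))*24 = (46*(-2/(-786)))*24 = (46*(-1/786*(-2)))*24 = (46*(1/393))*24 = (46/393)*24 = 368/131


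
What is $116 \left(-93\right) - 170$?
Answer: $-10958$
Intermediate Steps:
$116 \left(-93\right) - 170 = -10788 - 170 = -10958$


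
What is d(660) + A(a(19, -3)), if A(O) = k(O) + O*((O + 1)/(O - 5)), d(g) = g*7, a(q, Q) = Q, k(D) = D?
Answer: 18465/4 ≈ 4616.3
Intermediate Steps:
d(g) = 7*g
A(O) = O + O*(1 + O)/(-5 + O) (A(O) = O + O*((O + 1)/(O - 5)) = O + O*((1 + O)/(-5 + O)) = O + O*(1 + O)/(-5 + O))
d(660) + A(a(19, -3)) = 7*660 + 2*(-3)*(-2 - 3)/(-5 - 3) = 4620 + 2*(-3)*(-5)/(-8) = 4620 + 2*(-3)*(-1/8)*(-5) = 4620 - 15/4 = 18465/4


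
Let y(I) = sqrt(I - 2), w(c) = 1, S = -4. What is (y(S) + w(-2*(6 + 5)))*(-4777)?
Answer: -4777 - 4777*I*sqrt(6) ≈ -4777.0 - 11701.0*I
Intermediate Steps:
y(I) = sqrt(-2 + I)
(y(S) + w(-2*(6 + 5)))*(-4777) = (sqrt(-2 - 4) + 1)*(-4777) = (sqrt(-6) + 1)*(-4777) = (I*sqrt(6) + 1)*(-4777) = (1 + I*sqrt(6))*(-4777) = -4777 - 4777*I*sqrt(6)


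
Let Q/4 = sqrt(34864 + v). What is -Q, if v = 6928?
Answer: -32*sqrt(653) ≈ -817.72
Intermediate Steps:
Q = 32*sqrt(653) (Q = 4*sqrt(34864 + 6928) = 4*sqrt(41792) = 4*(8*sqrt(653)) = 32*sqrt(653) ≈ 817.72)
-Q = -32*sqrt(653)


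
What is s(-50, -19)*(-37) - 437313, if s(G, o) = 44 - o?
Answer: -439644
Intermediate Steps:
s(-50, -19)*(-37) - 437313 = (44 - 1*(-19))*(-37) - 437313 = (44 + 19)*(-37) - 437313 = 63*(-37) - 437313 = -2331 - 437313 = -439644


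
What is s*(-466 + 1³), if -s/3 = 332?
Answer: 463140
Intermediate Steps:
s = -996 (s = -3*332 = -996)
s*(-466 + 1³) = -996*(-466 + 1³) = -996*(-466 + 1) = -996*(-465) = 463140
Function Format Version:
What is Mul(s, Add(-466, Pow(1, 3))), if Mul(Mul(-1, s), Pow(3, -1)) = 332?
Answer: 463140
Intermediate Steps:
s = -996 (s = Mul(-3, 332) = -996)
Mul(s, Add(-466, Pow(1, 3))) = Mul(-996, Add(-466, Pow(1, 3))) = Mul(-996, Add(-466, 1)) = Mul(-996, -465) = 463140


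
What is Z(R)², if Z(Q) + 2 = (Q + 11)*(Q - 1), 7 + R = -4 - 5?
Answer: 6889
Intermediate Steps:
R = -16 (R = -7 + (-4 - 5) = -7 - 9 = -16)
Z(Q) = -2 + (-1 + Q)*(11 + Q) (Z(Q) = -2 + (Q + 11)*(Q - 1) = -2 + (11 + Q)*(-1 + Q) = -2 + (-1 + Q)*(11 + Q))
Z(R)² = (-13 + (-16)² + 10*(-16))² = (-13 + 256 - 160)² = 83² = 6889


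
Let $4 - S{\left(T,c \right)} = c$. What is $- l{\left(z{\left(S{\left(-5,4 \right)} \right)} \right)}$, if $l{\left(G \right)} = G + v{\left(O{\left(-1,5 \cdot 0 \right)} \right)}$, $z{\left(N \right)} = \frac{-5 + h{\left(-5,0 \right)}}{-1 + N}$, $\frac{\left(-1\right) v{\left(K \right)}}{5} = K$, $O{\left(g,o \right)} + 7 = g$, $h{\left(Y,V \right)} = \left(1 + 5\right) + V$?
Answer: $-39$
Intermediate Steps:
$h{\left(Y,V \right)} = 6 + V$
$O{\left(g,o \right)} = -7 + g$
$S{\left(T,c \right)} = 4 - c$
$v{\left(K \right)} = - 5 K$
$z{\left(N \right)} = \frac{1}{-1 + N}$ ($z{\left(N \right)} = \frac{-5 + \left(6 + 0\right)}{-1 + N} = \frac{-5 + 6}{-1 + N} = 1 \frac{1}{-1 + N} = \frac{1}{-1 + N}$)
$l{\left(G \right)} = 40 + G$ ($l{\left(G \right)} = G - 5 \left(-7 - 1\right) = G - -40 = G + 40 = 40 + G$)
$- l{\left(z{\left(S{\left(-5,4 \right)} \right)} \right)} = - (40 + \frac{1}{-1 + \left(4 - 4\right)}) = - (40 + \frac{1}{-1 + 0}) = - (40 + \frac{1}{-1}) = - (40 - 1) = \left(-1\right) 39 = -39$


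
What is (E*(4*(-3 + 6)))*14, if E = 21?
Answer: 3528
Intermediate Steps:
(E*(4*(-3 + 6)))*14 = (21*(4*(-3 + 6)))*14 = (21*(4*3))*14 = (21*12)*14 = 252*14 = 3528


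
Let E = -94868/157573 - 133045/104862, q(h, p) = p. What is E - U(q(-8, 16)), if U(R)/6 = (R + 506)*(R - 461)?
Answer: 23029320375315239/16523419926 ≈ 1.3937e+6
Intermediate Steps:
E = -30912348001/16523419926 (E = -94868*1/157573 - 133045*1/104862 = -94868/157573 - 133045/104862 = -30912348001/16523419926 ≈ -1.8708)
U(R) = 6*(-461 + R)*(506 + R) (U(R) = 6*((R + 506)*(R - 461)) = 6*((506 + R)*(-461 + R)) = 6*((-461 + R)*(506 + R)) = 6*(-461 + R)*(506 + R))
E - U(q(-8, 16)) = -30912348001/16523419926 - (-1399596 + 6*16**2 + 270*16) = -30912348001/16523419926 - (-1399596 + 6*256 + 4320) = -30912348001/16523419926 - (-1399596 + 1536 + 4320) = -30912348001/16523419926 - 1*(-1393740) = -30912348001/16523419926 + 1393740 = 23029320375315239/16523419926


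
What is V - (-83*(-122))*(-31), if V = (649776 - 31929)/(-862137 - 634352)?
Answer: 469756258187/1496489 ≈ 3.1391e+5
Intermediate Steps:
V = -617847/1496489 (V = 617847/(-1496489) = 617847*(-1/1496489) = -617847/1496489 ≈ -0.41286)
V - (-83*(-122))*(-31) = -617847/1496489 - (-83*(-122))*(-31) = -617847/1496489 - 10126*(-31) = -617847/1496489 - 1*(-313906) = -617847/1496489 + 313906 = 469756258187/1496489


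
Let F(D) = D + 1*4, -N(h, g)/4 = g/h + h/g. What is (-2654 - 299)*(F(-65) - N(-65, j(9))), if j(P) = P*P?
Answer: 1075804477/5265 ≈ 2.0433e+5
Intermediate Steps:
j(P) = P**2
N(h, g) = -4*g/h - 4*h/g (N(h, g) = -4*(g/h + h/g) = -4*g/h - 4*h/g)
F(D) = 4 + D (F(D) = D + 4 = 4 + D)
(-2654 - 299)*(F(-65) - N(-65, j(9))) = (-2654 - 299)*((4 - 65) - (-4*9**2/(-65) - 4*(-65)/9**2)) = -2953*(-61 - (-4*81*(-1/65) - 4*(-65)/81)) = -2953*(-61 - (324/65 - 4*(-65)*1/81)) = -2953*(-61 - (324/65 + 260/81)) = -2953*(-61 - 1*43144/5265) = -2953*(-61 - 43144/5265) = -2953*(-364309/5265) = 1075804477/5265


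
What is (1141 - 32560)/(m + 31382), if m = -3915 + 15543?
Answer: -31419/43010 ≈ -0.73050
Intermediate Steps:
m = 11628
(1141 - 32560)/(m + 31382) = (1141 - 32560)/(11628 + 31382) = -31419/43010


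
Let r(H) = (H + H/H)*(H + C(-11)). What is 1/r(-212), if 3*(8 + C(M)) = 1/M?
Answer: 33/1532071 ≈ 2.1539e-5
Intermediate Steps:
C(M) = -8 + 1/(3*M)
r(H) = (1 + H)*(-265/33 + H) (r(H) = (H + H/H)*(H + (-8 + (1/3)/(-11))) = (H + 1)*(H + (-8 + (1/3)*(-1/11))) = (1 + H)*(H + (-8 - 1/33)) = (1 + H)*(H - 265/33) = (1 + H)*(-265/33 + H))
1/r(-212) = 1/(-265/33 + (-212)**2 - 232/33*(-212)) = 1/(-265/33 + 44944 + 49184/33) = 1/(1532071/33) = 33/1532071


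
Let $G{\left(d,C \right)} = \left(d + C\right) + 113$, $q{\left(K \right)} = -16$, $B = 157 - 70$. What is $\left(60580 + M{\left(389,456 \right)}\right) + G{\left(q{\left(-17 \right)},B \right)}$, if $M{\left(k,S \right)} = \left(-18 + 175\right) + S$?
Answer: $61377$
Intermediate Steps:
$B = 87$ ($B = 157 - 70 = 87$)
$M{\left(k,S \right)} = 157 + S$
$G{\left(d,C \right)} = 113 + C + d$ ($G{\left(d,C \right)} = \left(C + d\right) + 113 = 113 + C + d$)
$\left(60580 + M{\left(389,456 \right)}\right) + G{\left(q{\left(-17 \right)},B \right)} = \left(60580 + \left(157 + 456\right)\right) + \left(113 + 87 - 16\right) = \left(60580 + 613\right) + 184 = 61193 + 184 = 61377$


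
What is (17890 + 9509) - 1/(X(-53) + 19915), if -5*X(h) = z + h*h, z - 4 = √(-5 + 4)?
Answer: 51306735180909/1872576929 - I/1872576929 ≈ 27399.0 - 5.3402e-10*I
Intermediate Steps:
z = 4 + I (z = 4 + √(-5 + 4) = 4 + √(-1) = 4 + I ≈ 4.0 + 1.0*I)
X(h) = -⅘ - I/5 - h²/5 (X(h) = -((4 + I) + h*h)/5 = -((4 + I) + h²)/5 = -(4 + I + h²)/5 = -⅘ - I/5 - h²/5)
(17890 + 9509) - 1/(X(-53) + 19915) = (17890 + 9509) - 1/((-⅘ - I/5 - ⅕*(-53)²) + 19915) = 27399 - 1/((-⅘ - I/5 - ⅕*2809) + 19915) = 27399 - 1/((-⅘ - I/5 - 2809/5) + 19915) = 27399 - 1/((-2813/5 - I/5) + 19915) = 27399 - 1/(96762/5 - I/5) = 27399 - 5*(96762/5 + I/5)/1872576929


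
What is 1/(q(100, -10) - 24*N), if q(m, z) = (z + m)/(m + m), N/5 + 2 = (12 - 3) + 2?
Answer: -20/21591 ≈ -0.00092631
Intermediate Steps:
N = 45 (N = -10 + 5*((12 - 3) + 2) = -10 + 5*(9 + 2) = -10 + 5*11 = -10 + 55 = 45)
q(m, z) = (m + z)/(2*m) (q(m, z) = (m + z)/((2*m)) = (m + z)*(1/(2*m)) = (m + z)/(2*m))
1/(q(100, -10) - 24*N) = 1/((½)*(100 - 10)/100 - 24*45) = 1/((½)*(1/100)*90 - 1080) = 1/(9/20 - 1080) = 1/(-21591/20) = -20/21591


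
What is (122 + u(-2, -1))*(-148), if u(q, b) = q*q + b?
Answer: -18500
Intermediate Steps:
u(q, b) = b + q² (u(q, b) = q² + b = b + q²)
(122 + u(-2, -1))*(-148) = (122 + (-1 + (-2)²))*(-148) = (122 + (-1 + 4))*(-148) = (122 + 3)*(-148) = 125*(-148) = -18500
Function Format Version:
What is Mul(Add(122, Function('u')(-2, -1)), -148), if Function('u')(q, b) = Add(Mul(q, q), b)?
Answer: -18500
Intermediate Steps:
Function('u')(q, b) = Add(b, Pow(q, 2)) (Function('u')(q, b) = Add(Pow(q, 2), b) = Add(b, Pow(q, 2)))
Mul(Add(122, Function('u')(-2, -1)), -148) = Mul(Add(122, Add(-1, Pow(-2, 2))), -148) = Mul(Add(122, Add(-1, 4)), -148) = Mul(Add(122, 3), -148) = Mul(125, -148) = -18500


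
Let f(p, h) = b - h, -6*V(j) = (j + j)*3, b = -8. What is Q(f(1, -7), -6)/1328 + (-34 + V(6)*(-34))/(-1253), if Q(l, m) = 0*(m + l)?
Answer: -170/1253 ≈ -0.13567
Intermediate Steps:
V(j) = -j (V(j) = -(j + j)*3/6 = -2*j*3/6 = -j)
f(p, h) = -8 - h
Q(l, m) = 0 (Q(l, m) = 0*(l + m) = 0)
Q(f(1, -7), -6)/1328 + (-34 + V(6)*(-34))/(-1253) = 0/1328 + (-34 - 1*6*(-34))/(-1253) = 0*(1/1328) + (-34 - 6*(-34))*(-1/1253) = 0 + (-34 + 204)*(-1/1253) = 0 + 170*(-1/1253) = 0 - 170/1253 = -170/1253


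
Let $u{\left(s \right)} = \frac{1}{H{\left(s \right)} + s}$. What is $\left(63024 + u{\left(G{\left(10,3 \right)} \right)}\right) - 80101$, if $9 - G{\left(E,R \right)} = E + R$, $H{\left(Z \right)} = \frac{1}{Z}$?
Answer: $- \frac{290313}{17} \approx -17077.0$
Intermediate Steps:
$G{\left(E,R \right)} = 9 - E - R$ ($G{\left(E,R \right)} = 9 - \left(E + R\right) = 9 - E - R$)
$u{\left(s \right)} = \frac{1}{s + \frac{1}{s}}$ ($u{\left(s \right)} = \frac{1}{\frac{1}{s} + s} = \frac{1}{s + \frac{1}{s}}$)
$\left(63024 + u{\left(G{\left(10,3 \right)} \right)}\right) - 80101 = \left(63024 + \frac{9 - 10 - 3}{1 + \left(9 - 10 - 3\right)^{2}}\right) - 80101 = \left(63024 - \frac{4}{1 + \left(-4\right)^{2}}\right) - 80101 = \left(63024 - \frac{4}{1 + 16}\right) - 80101 = \left(63024 - \frac{4}{17}\right) - 80101 = \frac{1071404}{17} - 80101 = - \frac{290313}{17}$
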